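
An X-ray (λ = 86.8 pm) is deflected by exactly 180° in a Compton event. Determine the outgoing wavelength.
91.6526 pm

Using the Compton formula: λ' = λ + λ_C(1 − cos θ)

For θ = 180°, cos θ = -1 (exact) = -1.0000, so:
1 − cos 180° = 1 − (-1) = 2.0000

Δλ = λ_C × 2.0000 = 2.4263 × 2.0000 = 4.8526 pm

λ' = 86.8 + 4.8526 = 91.6526 pm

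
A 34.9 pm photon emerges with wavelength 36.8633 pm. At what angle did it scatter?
79.00°

First find the wavelength shift:
Δλ = λ' - λ = 36.8633 - 34.9 = 1.9633 pm

Using Δλ = λ_C(1 - cos θ), with λ_C = h/(m_e·c) ≈ 2.42631024 pm:
cos θ = 1 - Δλ/λ_C
cos θ = 1 - 1.9633/2.42631024
cos θ = 0.190829

θ = arccos(0.190829)
θ = 79.00°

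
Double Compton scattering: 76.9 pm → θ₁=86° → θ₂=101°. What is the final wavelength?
82.0463 pm

Apply Compton shift twice:

First scattering at θ₁ = 86°:
Δλ₁ = λ_C(1 - cos(86°))
Δλ₁ = 2.4263 × 0.9302
Δλ₁ = 2.2571 pm

After first scattering:
λ₁ = 76.9 + 2.2571 = 79.1571 pm

Second scattering at θ₂ = 101°:
Δλ₂ = λ_C(1 - cos(101°))
Δλ₂ = 2.4263 × 1.1908
Δλ₂ = 2.8893 pm

Final wavelength:
λ₂ = 79.1571 + 2.8893 = 82.0463 pm

Total shift: Δλ_total = 2.2571 + 2.8893 = 5.1463 pm

(Intermediate values are shown rounded; full precision is carried through to the final answer.)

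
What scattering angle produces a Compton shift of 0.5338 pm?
38.74°

From the Compton formula Δλ = λ_C(1 - cos θ), we can solve for θ:

cos θ = 1 - Δλ/λ_C

Given:
- Δλ = 0.5338 pm
- λ_C = h/(m_e·c) ≈ 2.42631024 pm

cos θ = 1 - 0.5338/2.42631024
cos θ = 1 - 0.220005
cos θ = 0.779995

θ = arccos(0.779995)
θ = 38.74°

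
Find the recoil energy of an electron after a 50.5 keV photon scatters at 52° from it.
1.8479 keV

By energy conservation: K_e = E_initial - E_final

First find the scattered photon energy:
Initial wavelength: λ = hc/E = 24.5513 pm
Compton shift: Δλ = λ_C(1 - cos(52°)) = 0.9325 pm
Final wavelength: λ' = 24.5513 + 0.9325 = 25.4839 pm
Final photon energy: E' = hc/λ' = 48.6521 keV

Electron kinetic energy:
K_e = E - E' = 50.5000 - 48.6521 = 1.8479 keV

(Intermediate values are shown rounded; full precision is carried through to the final answer.)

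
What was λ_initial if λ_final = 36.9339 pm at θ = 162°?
32.2000 pm

From λ' = λ + Δλ, we have λ = λ' - Δλ

First calculate the Compton shift:
Δλ = λ_C(1 - cos θ)
Δλ = 2.4263 × (1 - cos(162°))
Δλ = 2.4263 × 1.9511
Δλ = 4.7339 pm

Initial wavelength:
λ = λ' - Δλ
λ = 36.9339 - 4.7339
λ = 32.2000 pm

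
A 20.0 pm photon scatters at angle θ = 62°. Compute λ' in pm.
21.2872 pm

Using the Compton scattering formula:
λ' = λ + Δλ = λ + λ_C(1 - cos θ)

Given:
- Initial wavelength λ = 20.0 pm
- Scattering angle θ = 62°
- Compton wavelength λ_C ≈ 2.4263 pm

Calculate the shift:
Δλ = 2.4263 × (1 - cos(62°))
Δλ = 2.4263 × 0.5305
Δλ = 1.2872 pm

Final wavelength:
λ' = 20.0 + 1.2872 = 21.2872 pm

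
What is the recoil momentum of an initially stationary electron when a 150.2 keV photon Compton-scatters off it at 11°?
1.5352e-23 kg·m/s

The electron is initially at rest, so by conservation of momentum:
p⃗_e = p⃗₀ − p⃗'  (incident photon momentum minus scattered photon momentum)

Photon momentum magnitudes (p = h/λ = E/c):
λ₀ = hc/E₀ = 8.2546 pm → p₀ = h/λ₀ = 8.0271e-23 kg·m/s
Δλ = λ_C(1 − cos 11°) = 0.0446 pm
λ' = 8.2992 pm → p' = h/λ' = 7.9840e-23 kg·m/s

The scattered photon makes angle θ = 11° with the incident direction, so by the law of cosines:
|p⃗_e|² = p₀² + p'² − 2p₀p'cos θ
|p⃗_e|² = (8.0271e-23)² + (7.9840e-23)² − 2·8.0271e-23·7.9840e-23·cos(11°)
|p⃗_e| = 1.5352e-23 kg·m/s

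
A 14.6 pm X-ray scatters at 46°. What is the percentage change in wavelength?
5.0743%

Calculate the Compton shift:
Δλ = λ_C(1 - cos(46°))
Δλ = 2.4263 × (1 - cos(46°))
Δλ = 2.4263 × 0.3053
Δλ = 0.7409 pm

Percentage change:
(Δλ/λ₀) × 100 = (0.7409/14.6) × 100
= 5.0743%

(Intermediate values are shown rounded; full precision is carried through to the final answer.)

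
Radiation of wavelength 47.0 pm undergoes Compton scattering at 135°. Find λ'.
51.1420 pm

Using the Compton formula: λ' = λ + λ_C(1 − cos θ)

For θ = 135°, cos θ = -√2/2 (exact) ≈ -0.7071, so:
1 − cos 135° = 1 − (-√2/2) ≈ 1.7071

Δλ = λ_C × 1.7071 = 2.4263 × 1.7071 = 4.1420 pm

λ' = 47.0 + 4.1420 = 51.1420 pm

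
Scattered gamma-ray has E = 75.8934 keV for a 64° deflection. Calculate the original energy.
82.8000 keV

Convert final energy to wavelength (hc ≈ 1239.842 keV·pm):
λ' = hc/E' = 1239.842 / 75.8934 = 16.3366 pm

Calculate the Compton shift:
Δλ = λ_C(1 - cos(64°))
Δλ = 2.4263 × (1 - cos(64°))
Δλ = 1.3627 pm

Initial wavelength:
λ = λ' - Δλ = 16.3366 - 1.3627 = 14.9739 pm

Initial energy:
E = hc/λ = 1239.842 / 14.9739 = 82.8000 keV

(Intermediate values are shown rounded; full precision is carried through to the final answer.)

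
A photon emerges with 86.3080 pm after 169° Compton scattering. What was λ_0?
81.5000 pm

From λ' = λ + Δλ, we have λ = λ' - Δλ

First calculate the Compton shift:
Δλ = λ_C(1 - cos θ)
Δλ = 2.4263 × (1 - cos(169°))
Δλ = 2.4263 × 1.9816
Δλ = 4.8080 pm

Initial wavelength:
λ = λ' - Δλ
λ = 86.3080 - 4.8080
λ = 81.5000 pm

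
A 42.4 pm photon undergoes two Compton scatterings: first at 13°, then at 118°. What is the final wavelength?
46.0276 pm

Apply Compton shift twice:

First scattering at θ₁ = 13°:
Δλ₁ = λ_C(1 - cos(13°))
Δλ₁ = 2.4263 × 0.0256
Δλ₁ = 0.0622 pm

After first scattering:
λ₁ = 42.4 + 0.0622 = 42.4622 pm

Second scattering at θ₂ = 118°:
Δλ₂ = λ_C(1 - cos(118°))
Δλ₂ = 2.4263 × 1.4695
Δλ₂ = 3.5654 pm

Final wavelength:
λ₂ = 42.4622 + 3.5654 = 46.0276 pm

Total shift: Δλ_total = 0.0622 + 3.5654 = 3.6276 pm

(Intermediate values are shown rounded; full precision is carried through to the final answer.)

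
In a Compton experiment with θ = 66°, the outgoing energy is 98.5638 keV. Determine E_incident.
111.3000 keV

Convert final energy to wavelength (hc ≈ 1239.842 keV·pm):
λ' = hc/E' = 1239.842 / 98.5638 = 12.5791 pm

Calculate the Compton shift:
Δλ = λ_C(1 - cos(66°))
Δλ = 2.4263 × (1 - cos(66°))
Δλ = 1.4394 pm

Initial wavelength:
λ = λ' - Δλ = 12.5791 - 1.4394 = 11.1396 pm

Initial energy:
E = hc/λ = 1239.842 / 11.1396 = 111.3000 keV

(Intermediate values are shown rounded; full precision is carried through to the final answer.)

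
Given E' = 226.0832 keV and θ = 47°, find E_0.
263.1000 keV

Convert final energy to wavelength (hc ≈ 1239.842 keV·pm):
λ' = hc/E' = 1239.842 / 226.0832 = 5.4840 pm

Calculate the Compton shift:
Δλ = λ_C(1 - cos(47°))
Δλ = 2.4263 × (1 - cos(47°))
Δλ = 0.7716 pm

Initial wavelength:
λ = λ' - Δλ = 5.4840 - 0.7716 = 4.7124 pm

Initial energy:
E = hc/λ = 1239.842 / 4.7124 = 263.1000 keV

(Intermediate values are shown rounded; full precision is carried through to the final answer.)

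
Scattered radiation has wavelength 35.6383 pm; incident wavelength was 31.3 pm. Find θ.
142.00°

First find the wavelength shift:
Δλ = λ' - λ = 35.6383 - 31.3 = 4.3383 pm

Using Δλ = λ_C(1 - cos θ), with λ_C = h/(m_e·c) ≈ 2.42631024 pm:
cos θ = 1 - Δλ/λ_C
cos θ = 1 - 4.3383/2.42631024
cos θ = -0.788024

θ = arccos(-0.788024)
θ = 142.00°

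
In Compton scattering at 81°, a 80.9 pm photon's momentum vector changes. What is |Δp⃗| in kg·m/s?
1.0508e-23 kg·m/s

Photon momentum magnitude is p = h/λ.

Initial momentum:
p₀ = h/λ = 6.6261e-34/8.0900e-11 = 8.1904e-24 kg·m/s

After scattering:
λ' = λ + Δλ = 80.9 + 2.0468 = 82.9468 pm
p' = h/λ' = 6.6261e-34/8.2947e-11 = 7.9883e-24 kg·m/s

Momentum is a vector; the scattered photon's direction makes angle θ = 81° with the incident direction. The magnitude of the vector change Δp⃗ = p⃗₀ − p⃗' is found from the law of cosines:
|Δp⃗|² = p₀² + p'² − 2p₀p'cos θ
|Δp⃗|² = (8.1904e-24)² + (7.9883e-24)² − 2·8.1904e-24·7.9883e-24·cos(81°)
|Δp⃗| = 1.0508e-23 kg·m/s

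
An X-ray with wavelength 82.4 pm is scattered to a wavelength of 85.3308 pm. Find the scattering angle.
102.00°

First find the wavelength shift:
Δλ = λ' - λ = 85.3308 - 82.4 = 2.9308 pm

Using Δλ = λ_C(1 - cos θ), with λ_C = h/(m_e·c) ≈ 2.42631024 pm:
cos θ = 1 - Δλ/λ_C
cos θ = 1 - 2.9308/2.42631024
cos θ = -0.207925

θ = arccos(-0.207925)
θ = 102.00°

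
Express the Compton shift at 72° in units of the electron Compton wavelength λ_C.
0.6910 λ_C

The Compton shift formula is:
Δλ = λ_C(1 - cos θ)

Dividing both sides by λ_C:
Δλ/λ_C = 1 - cos θ

For θ = 72°:
Δλ/λ_C = 1 - cos(72°)
Δλ/λ_C = 1 - 0.3090
Δλ/λ_C = 0.6910

This means the shift is 0.6910 × λ_C = 1.6765 pm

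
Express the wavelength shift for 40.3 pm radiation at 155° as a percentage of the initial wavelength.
11.4772%

Calculate the Compton shift:
Δλ = λ_C(1 - cos(155°))
Δλ = 2.4263 × (1 - cos(155°))
Δλ = 2.4263 × 1.9063
Δλ = 4.6253 pm

Percentage change:
(Δλ/λ₀) × 100 = (4.6253/40.3) × 100
= 11.4772%

(Intermediate values are shown rounded; full precision is carried through to the final answer.)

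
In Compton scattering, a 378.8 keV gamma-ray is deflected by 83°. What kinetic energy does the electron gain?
149.3567 keV

By energy conservation: K_e = E_initial - E_final

First find the scattered photon energy:
Initial wavelength: λ = hc/E = 3.2731 pm
Compton shift: Δλ = λ_C(1 - cos(83°)) = 2.1306 pm
Final wavelength: λ' = 3.2731 + 2.1306 = 5.4037 pm
Final photon energy: E' = hc/λ' = 229.4433 keV

Electron kinetic energy:
K_e = E - E' = 378.8000 - 229.4433 = 149.3567 keV

(Intermediate values are shown rounded; full precision is carried through to the final answer.)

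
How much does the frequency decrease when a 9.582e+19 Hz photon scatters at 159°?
5.748e+19 Hz (decrease)

Convert frequency to wavelength (c = 299792458 m/s):
λ₀ = c/f₀ = 299792458/9.582e+19 = 3.1287044e-12 m = 3.1287 pm

Calculate Compton shift:
Δλ = λ_C(1 - cos(159°)) = 4.6915 pm

Final wavelength:
λ' = λ₀ + Δλ = 3.1287 + 4.6915 = 7.8202 pm

Final frequency:
f' = c/λ' = 299792458/7.8201704e-12 = 3.8335796e+19 Hz

Frequency shift (decrease):
Δf = f₀ - f' = 9.582e+19 - 3.8335796e+19 = 5.748e+19 Hz

(Intermediate values are shown rounded; full precision is carried through to the final answer.)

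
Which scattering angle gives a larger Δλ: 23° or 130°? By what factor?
130° produces the larger shift by a factor of 20.665

Calculate both shifts using Δλ = λ_C(1 - cos θ):

For θ₁ = 23°:
Δλ₁ = 2.4263 × (1 - cos(23°))
Δλ₁ = 2.4263 × 0.0795
Δλ₁ = 0.1929 pm

For θ₂ = 130°:
Δλ₂ = 2.4263 × (1 - cos(130°))
Δλ₂ = 2.4263 × 1.6428
Δλ₂ = 3.9859 pm

The 130° angle produces the larger shift.
Ratio: 3.9859/0.1929 = 20.665

(Intermediate values are shown rounded; full precision is carried through to the final answer.)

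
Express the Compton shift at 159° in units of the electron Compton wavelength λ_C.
1.9336 λ_C

The Compton shift formula is:
Δλ = λ_C(1 - cos θ)

Dividing both sides by λ_C:
Δλ/λ_C = 1 - cos θ

For θ = 159°:
Δλ/λ_C = 1 - cos(159°)
Δλ/λ_C = 1 - -0.9336
Δλ/λ_C = 1.9336

This means the shift is 1.9336 × λ_C = 4.6915 pm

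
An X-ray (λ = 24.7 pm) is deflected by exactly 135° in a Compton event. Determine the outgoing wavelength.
28.8420 pm

Using the Compton formula: λ' = λ + λ_C(1 − cos θ)

For θ = 135°, cos θ = -√2/2 (exact) ≈ -0.7071, so:
1 − cos 135° = 1 − (-√2/2) ≈ 1.7071

Δλ = λ_C × 1.7071 = 2.4263 × 1.7071 = 4.1420 pm

λ' = 24.7 + 4.1420 = 28.8420 pm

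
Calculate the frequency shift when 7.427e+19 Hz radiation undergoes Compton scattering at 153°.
3.951e+19 Hz (decrease)

Convert frequency to wavelength (c = 299792458 m/s):
λ₀ = c/f₀ = 299792458/7.427e+19 = 4.0365216e-12 m = 4.0365 pm

Calculate Compton shift:
Δλ = λ_C(1 - cos(153°)) = 4.5882 pm

Final wavelength:
λ' = λ₀ + Δλ = 4.0365 + 4.5882 = 8.6247 pm

Final frequency:
f' = c/λ' = 299792458/8.6246901e-12 = 3.4759795e+19 Hz

Frequency shift (decrease):
Δf = f₀ - f' = 7.427e+19 - 3.4759795e+19 = 3.951e+19 Hz

(Intermediate values are shown rounded; full precision is carried through to the final answer.)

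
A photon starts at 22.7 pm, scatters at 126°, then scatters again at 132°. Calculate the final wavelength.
30.6023 pm

Apply Compton shift twice:

First scattering at θ₁ = 126°:
Δλ₁ = λ_C(1 - cos(126°))
Δλ₁ = 2.4263 × 1.5878
Δλ₁ = 3.8525 pm

After first scattering:
λ₁ = 22.7 + 3.8525 = 26.5525 pm

Second scattering at θ₂ = 132°:
Δλ₂ = λ_C(1 - cos(132°))
Δλ₂ = 2.4263 × 1.6691
Δλ₂ = 4.0498 pm

Final wavelength:
λ₂ = 26.5525 + 4.0498 = 30.6023 pm

Total shift: Δλ_total = 3.8525 + 4.0498 = 7.9023 pm

(Intermediate values are shown rounded; full precision is carried through to the final answer.)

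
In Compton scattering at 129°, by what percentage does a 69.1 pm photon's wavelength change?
5.7210%

Calculate the Compton shift:
Δλ = λ_C(1 - cos(129°))
Δλ = 2.4263 × (1 - cos(129°))
Δλ = 2.4263 × 1.6293
Δλ = 3.9532 pm

Percentage change:
(Δλ/λ₀) × 100 = (3.9532/69.1) × 100
= 5.7210%

(Intermediate values are shown rounded; full precision is carried through to the final answer.)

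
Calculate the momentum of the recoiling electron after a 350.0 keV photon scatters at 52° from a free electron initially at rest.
1.5103e-22 kg·m/s

The electron is initially at rest, so by conservation of momentum:
p⃗_e = p⃗₀ − p⃗'  (incident photon momentum minus scattered photon momentum)

Photon momentum magnitudes (p = h/λ = E/c):
λ₀ = hc/E₀ = 3.5424 pm → p₀ = h/λ₀ = 1.8705e-22 kg·m/s
Δλ = λ_C(1 − cos 52°) = 0.9325 pm
λ' = 4.4749 pm → p' = h/λ' = 1.4807e-22 kg·m/s

The scattered photon makes angle θ = 52° with the incident direction, so by the law of cosines:
|p⃗_e|² = p₀² + p'² − 2p₀p'cos θ
|p⃗_e|² = (1.8705e-22)² + (1.4807e-22)² − 2·1.8705e-22·1.4807e-22·cos(52°)
|p⃗_e| = 1.5103e-22 kg·m/s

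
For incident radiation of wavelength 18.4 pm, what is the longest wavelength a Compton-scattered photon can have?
23.2526 pm (at θ = 180°)

The Compton shift is Δλ = λ_C(1 − cos θ).

Since cos θ ranges from −1 to 1, the factor (1 − cos θ) ranges from 0 to 2; the maximum shift occurs at θ = 180° (backscattering):
Δλ_max = 2λ_C = 2 × 2.4263 pm = 4.8526 pm

Maximum scattered wavelength:
λ'_max = λ₀ + Δλ_max = 18.4 + 4.8526 = 23.2526 pm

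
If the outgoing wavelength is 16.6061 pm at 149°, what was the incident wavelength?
12.1000 pm

From λ' = λ + Δλ, we have λ = λ' - Δλ

First calculate the Compton shift:
Δλ = λ_C(1 - cos θ)
Δλ = 2.4263 × (1 - cos(149°))
Δλ = 2.4263 × 1.8572
Δλ = 4.5061 pm

Initial wavelength:
λ = λ' - Δλ
λ = 16.6061 - 4.5061
λ = 12.1000 pm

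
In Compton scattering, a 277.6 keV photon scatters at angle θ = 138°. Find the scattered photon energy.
142.5810 keV

First convert energy to wavelength:
λ = hc/E, with hc ≈ 1239.842 keV·pm (i.e. 1239.842 eV·nm)

For E = 277.6 keV = 277600 eV:
λ = 1239.842 keV·pm / 277.6 keV
λ = 4.4663 pm

Calculate the Compton shift:
Δλ = λ_C(1 - cos(138°)) = 2.4263 × 1.7431
Δλ = 4.2294 pm

Final wavelength:
λ' = 4.4663 + 4.2294 = 8.6957 pm

Final energy:
E' = hc/λ' = 1239.842 / 8.6957 = 142.5810 keV

(Intermediate values are shown rounded; full precision is carried through to the final answer.)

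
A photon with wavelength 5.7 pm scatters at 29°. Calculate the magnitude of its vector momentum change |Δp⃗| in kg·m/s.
5.7023e-23 kg·m/s

Photon momentum magnitude is p = h/λ.

Initial momentum:
p₀ = h/λ = 6.6261e-34/5.7000e-12 = 1.1625e-22 kg·m/s

After scattering:
λ' = λ + Δλ = 5.7 + 0.3042 = 6.0042 pm
p' = h/λ' = 6.6261e-34/6.0042e-12 = 1.1036e-22 kg·m/s

Momentum is a vector; the scattered photon's direction makes angle θ = 29° with the incident direction. The magnitude of the vector change Δp⃗ = p⃗₀ − p⃗' is found from the law of cosines:
|Δp⃗|² = p₀² + p'² − 2p₀p'cos θ
|Δp⃗|² = (1.1625e-22)² + (1.1036e-22)² − 2·1.1625e-22·1.1036e-22·cos(29°)
|Δp⃗| = 5.7023e-23 kg·m/s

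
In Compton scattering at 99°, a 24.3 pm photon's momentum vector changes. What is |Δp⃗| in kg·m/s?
3.9366e-23 kg·m/s

Photon momentum magnitude is p = h/λ.

Initial momentum:
p₀ = h/λ = 6.6261e-34/2.4300e-11 = 2.7268e-23 kg·m/s

After scattering:
λ' = λ + Δλ = 24.3 + 2.8059 = 27.1059 pm
p' = h/λ' = 6.6261e-34/2.7106e-11 = 2.4445e-23 kg·m/s

Momentum is a vector; the scattered photon's direction makes angle θ = 99° with the incident direction. The magnitude of the vector change Δp⃗ = p⃗₀ − p⃗' is found from the law of cosines:
|Δp⃗|² = p₀² + p'² − 2p₀p'cos θ
|Δp⃗|² = (2.7268e-23)² + (2.4445e-23)² − 2·2.7268e-23·2.4445e-23·cos(99°)
|Δp⃗| = 3.9366e-23 kg·m/s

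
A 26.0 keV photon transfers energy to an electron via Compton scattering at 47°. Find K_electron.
0.4140 keV

By energy conservation: K_e = E_initial - E_final

First find the scattered photon energy:
Initial wavelength: λ = hc/E = 47.6862 pm
Compton shift: Δλ = λ_C(1 - cos(47°)) = 0.7716 pm
Final wavelength: λ' = 47.6862 + 0.7716 = 48.4578 pm
Final photon energy: E' = hc/λ' = 25.5860 keV

Electron kinetic energy:
K_e = E - E' = 26.0000 - 25.5860 = 0.4140 keV

(Intermediate values are shown rounded; full precision is carried through to the final answer.)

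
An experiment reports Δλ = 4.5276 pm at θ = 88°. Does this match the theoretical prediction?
No, inconsistent

Calculate the expected shift for θ = 88°:

Δλ_expected = λ_C(1 - cos(88°))
Δλ_expected = 2.4263 × (1 - cos(88°))
Δλ_expected = 2.4263 × 0.9651
Δλ_expected = 2.3416 pm

Given shift: 4.5276 pm
Expected shift: 2.3416 pm
Difference: 2.1859 pm

The values do not match. The given shift corresponds to θ ≈ 150.0°, not 88°.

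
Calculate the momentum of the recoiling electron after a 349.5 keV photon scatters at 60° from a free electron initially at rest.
1.6812e-22 kg·m/s

The electron is initially at rest, so by conservation of momentum:
p⃗_e = p⃗₀ − p⃗'  (incident photon momentum minus scattered photon momentum)

Photon momentum magnitudes (p = h/λ = E/c):
λ₀ = hc/E₀ = 3.5475 pm → p₀ = h/λ₀ = 1.8678e-22 kg·m/s
Δλ = λ_C(1 − cos 60°) = 1.2132 pm
λ' = 4.7606 pm → p' = h/λ' = 1.3918e-22 kg·m/s

The scattered photon makes angle θ = 60° with the incident direction, so by the law of cosines:
|p⃗_e|² = p₀² + p'² − 2p₀p'cos θ
|p⃗_e|² = (1.8678e-22)² + (1.3918e-22)² − 2·1.8678e-22·1.3918e-22·cos(60°)
|p⃗_e| = 1.6812e-22 kg·m/s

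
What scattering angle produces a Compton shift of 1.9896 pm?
79.63°

From the Compton formula Δλ = λ_C(1 - cos θ), we can solve for θ:

cos θ = 1 - Δλ/λ_C

Given:
- Δλ = 1.9896 pm
- λ_C = h/(m_e·c) ≈ 2.42631024 pm

cos θ = 1 - 1.9896/2.42631024
cos θ = 1 - 0.820011
cos θ = 0.179989

θ = arccos(0.179989)
θ = 79.63°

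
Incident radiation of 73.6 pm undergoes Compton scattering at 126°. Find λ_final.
77.4525 pm

Using the Compton scattering formula:
λ' = λ + Δλ = λ + λ_C(1 - cos θ)

Given:
- Initial wavelength λ = 73.6 pm
- Scattering angle θ = 126°
- Compton wavelength λ_C ≈ 2.4263 pm

Calculate the shift:
Δλ = 2.4263 × (1 - cos(126°))
Δλ = 2.4263 × 1.5878
Δλ = 3.8525 pm

Final wavelength:
λ' = 73.6 + 3.8525 = 77.4525 pm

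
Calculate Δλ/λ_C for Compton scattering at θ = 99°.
1.1564 λ_C

The Compton shift formula is:
Δλ = λ_C(1 - cos θ)

Dividing both sides by λ_C:
Δλ/λ_C = 1 - cos θ

For θ = 99°:
Δλ/λ_C = 1 - cos(99°)
Δλ/λ_C = 1 - -0.1564
Δλ/λ_C = 1.1564

This means the shift is 1.1564 × λ_C = 2.8059 pm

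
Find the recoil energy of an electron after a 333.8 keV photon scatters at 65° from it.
91.4177 keV

By energy conservation: K_e = E_initial - E_final

First find the scattered photon energy:
Initial wavelength: λ = hc/E = 3.7143 pm
Compton shift: Δλ = λ_C(1 - cos(65°)) = 1.4009 pm
Final wavelength: λ' = 3.7143 + 1.4009 = 5.1152 pm
Final photon energy: E' = hc/λ' = 242.3823 keV

Electron kinetic energy:
K_e = E - E' = 333.8000 - 242.3823 = 91.4177 keV

(Intermediate values are shown rounded; full precision is carried through to the final answer.)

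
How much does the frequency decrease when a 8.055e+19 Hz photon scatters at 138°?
4.285e+19 Hz (decrease)

Convert frequency to wavelength (c = 299792458 m/s):
λ₀ = c/f₀ = 299792458/8.055e+19 = 3.7218182e-12 m = 3.7218 pm

Calculate Compton shift:
Δλ = λ_C(1 - cos(138°)) = 4.2294 pm

Final wavelength:
λ' = λ₀ + Δλ = 3.7218 + 4.2294 = 7.9512 pm

Final frequency:
f' = c/λ' = 299792458/7.9512284e-12 = 3.7703918e+19 Hz

Frequency shift (decrease):
Δf = f₀ - f' = 8.055e+19 - 3.7703918e+19 = 4.285e+19 Hz

(Intermediate values are shown rounded; full precision is carried through to the final answer.)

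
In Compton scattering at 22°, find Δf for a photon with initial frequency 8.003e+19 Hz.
3.604e+18 Hz (decrease)

Convert frequency to wavelength (c = 299792458 m/s):
λ₀ = c/f₀ = 299792458/8.003e+19 = 3.7460010e-12 m = 3.7460 pm

Calculate Compton shift:
Δλ = λ_C(1 - cos(22°)) = 0.1767 pm

Final wavelength:
λ' = λ₀ + Δλ = 3.7460 + 0.1767 = 3.9227 pm

Final frequency:
f' = c/λ' = 299792458/3.9226755e-12 = 7.6425505e+19 Hz

Frequency shift (decrease):
Δf = f₀ - f' = 8.003e+19 - 7.6425505e+19 = 3.604e+18 Hz

(Intermediate values are shown rounded; full precision is carried through to the final answer.)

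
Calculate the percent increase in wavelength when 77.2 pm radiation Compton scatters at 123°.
4.8546%

Calculate the Compton shift:
Δλ = λ_C(1 - cos(123°))
Δλ = 2.4263 × (1 - cos(123°))
Δλ = 2.4263 × 1.5446
Δλ = 3.7478 pm

Percentage change:
(Δλ/λ₀) × 100 = (3.7478/77.2) × 100
= 4.8546%

(Intermediate values are shown rounded; full precision is carried through to the final answer.)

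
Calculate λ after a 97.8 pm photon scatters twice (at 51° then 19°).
98.8316 pm

Apply Compton shift twice:

First scattering at θ₁ = 51°:
Δλ₁ = λ_C(1 - cos(51°))
Δλ₁ = 2.4263 × 0.3707
Δλ₁ = 0.8994 pm

After first scattering:
λ₁ = 97.8 + 0.8994 = 98.6994 pm

Second scattering at θ₂ = 19°:
Δλ₂ = λ_C(1 - cos(19°))
Δλ₂ = 2.4263 × 0.0545
Δλ₂ = 0.1322 pm

Final wavelength:
λ₂ = 98.6994 + 0.1322 = 98.8316 pm

Total shift: Δλ_total = 0.8994 + 0.1322 = 1.0316 pm

(Intermediate values are shown rounded; full precision is carried through to the final answer.)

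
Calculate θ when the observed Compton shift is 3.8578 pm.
126.16°

From the Compton formula Δλ = λ_C(1 - cos θ), we can solve for θ:

cos θ = 1 - Δλ/λ_C

Given:
- Δλ = 3.8578 pm
- λ_C = h/(m_e·c) ≈ 2.42631024 pm

cos θ = 1 - 3.8578/2.42631024
cos θ = 1 - 1.589986
cos θ = -0.589986

θ = arccos(-0.589986)
θ = 126.16°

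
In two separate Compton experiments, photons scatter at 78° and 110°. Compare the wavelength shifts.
110° produces the larger shift by a factor of 1.694

Calculate both shifts using Δλ = λ_C(1 - cos θ):

For θ₁ = 78°:
Δλ₁ = 2.4263 × (1 - cos(78°))
Δλ₁ = 2.4263 × 0.7921
Δλ₁ = 1.9219 pm

For θ₂ = 110°:
Δλ₂ = 2.4263 × (1 - cos(110°))
Δλ₂ = 2.4263 × 1.3420
Δλ₂ = 3.2562 pm

The 110° angle produces the larger shift.
Ratio: 3.2562/1.9219 = 1.694

(Intermediate values are shown rounded; full precision is carried through to the final answer.)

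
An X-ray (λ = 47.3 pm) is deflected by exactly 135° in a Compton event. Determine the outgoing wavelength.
51.4420 pm

Using the Compton formula: λ' = λ + λ_C(1 − cos θ)

For θ = 135°, cos θ = -√2/2 (exact) ≈ -0.7071, so:
1 − cos 135° = 1 − (-√2/2) ≈ 1.7071

Δλ = λ_C × 1.7071 = 2.4263 × 1.7071 = 4.1420 pm

λ' = 47.3 + 4.1420 = 51.4420 pm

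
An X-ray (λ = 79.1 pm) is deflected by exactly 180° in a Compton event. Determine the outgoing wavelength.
83.9526 pm

Using the Compton formula: λ' = λ + λ_C(1 − cos θ)

For θ = 180°, cos θ = -1 (exact) = -1.0000, so:
1 − cos 180° = 1 − (-1) = 2.0000

Δλ = λ_C × 2.0000 = 2.4263 × 2.0000 = 4.8526 pm

λ' = 79.1 + 4.8526 = 83.9526 pm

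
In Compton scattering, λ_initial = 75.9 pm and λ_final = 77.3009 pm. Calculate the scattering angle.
65.00°

First find the wavelength shift:
Δλ = λ' - λ = 77.3009 - 75.9 = 1.4009 pm

Using Δλ = λ_C(1 - cos θ), with λ_C = h/(m_e·c) ≈ 2.42631024 pm:
cos θ = 1 - Δλ/λ_C
cos θ = 1 - 1.4009/2.42631024
cos θ = 0.422621

θ = arccos(0.422621)
θ = 65.00°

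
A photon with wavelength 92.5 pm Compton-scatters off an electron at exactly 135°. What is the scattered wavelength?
96.6420 pm

Using the Compton formula: λ' = λ + λ_C(1 − cos θ)

For θ = 135°, cos θ = -√2/2 (exact) ≈ -0.7071, so:
1 − cos 135° = 1 − (-√2/2) ≈ 1.7071

Δλ = λ_C × 1.7071 = 2.4263 × 1.7071 = 4.1420 pm

λ' = 92.5 + 4.1420 = 96.6420 pm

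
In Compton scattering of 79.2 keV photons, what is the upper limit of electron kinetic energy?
18.7411 keV

Maximum energy transfer occurs at θ = 180° (backscattering).

Initial photon: E₀ = 79.2 keV → λ₀ = 15.6546 pm

Maximum Compton shift (at 180°):
Δλ_max = 2λ_C = 2 × 2.4263 = 4.8526 pm

Final wavelength:
λ' = 15.6546 + 4.8526 = 20.5072 pm

Minimum photon energy (maximum energy to electron):
E'_min = hc/λ' = 60.4589 keV

Maximum electron kinetic energy:
K_max = E₀ - E'_min = 79.2000 - 60.4589 = 18.7411 keV

(Intermediate values are shown rounded; full precision is carried through to the final answer.)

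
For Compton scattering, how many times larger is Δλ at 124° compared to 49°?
124° produces the larger shift by a factor of 4.533

Calculate both shifts using Δλ = λ_C(1 - cos θ):

For θ₁ = 49°:
Δλ₁ = 2.4263 × (1 - cos(49°))
Δλ₁ = 2.4263 × 0.3439
Δλ₁ = 0.8345 pm

For θ₂ = 124°:
Δλ₂ = 2.4263 × (1 - cos(124°))
Δλ₂ = 2.4263 × 1.5592
Δλ₂ = 3.7831 pm

The 124° angle produces the larger shift.
Ratio: 3.7831/0.8345 = 4.533

(Intermediate values are shown rounded; full precision is carried through to the final answer.)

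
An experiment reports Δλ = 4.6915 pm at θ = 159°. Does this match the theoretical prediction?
Yes, consistent

Calculate the expected shift for θ = 159°:

Δλ_expected = λ_C(1 - cos(159°))
Δλ_expected = 2.4263 × (1 - cos(159°))
Δλ_expected = 2.4263 × 1.9336
Δλ_expected = 4.6915 pm

Given shift: 4.6915 pm
Expected shift: 4.6915 pm
Difference: 0.0000 pm

The values match. This is consistent with Compton scattering at the stated angle.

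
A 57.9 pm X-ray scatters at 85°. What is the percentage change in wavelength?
3.8253%

Calculate the Compton shift:
Δλ = λ_C(1 - cos(85°))
Δλ = 2.4263 × (1 - cos(85°))
Δλ = 2.4263 × 0.9128
Δλ = 2.2148 pm

Percentage change:
(Δλ/λ₀) × 100 = (2.2148/57.9) × 100
= 3.8253%

(Intermediate values are shown rounded; full precision is carried through to the final answer.)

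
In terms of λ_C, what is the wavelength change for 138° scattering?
1.7431 λ_C

The Compton shift formula is:
Δλ = λ_C(1 - cos θ)

Dividing both sides by λ_C:
Δλ/λ_C = 1 - cos θ

For θ = 138°:
Δλ/λ_C = 1 - cos(138°)
Δλ/λ_C = 1 - -0.7431
Δλ/λ_C = 1.7431

This means the shift is 1.7431 × λ_C = 4.2294 pm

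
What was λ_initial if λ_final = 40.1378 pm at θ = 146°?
35.7000 pm

From λ' = λ + Δλ, we have λ = λ' - Δλ

First calculate the Compton shift:
Δλ = λ_C(1 - cos θ)
Δλ = 2.4263 × (1 - cos(146°))
Δλ = 2.4263 × 1.8290
Δλ = 4.4378 pm

Initial wavelength:
λ = λ' - Δλ
λ = 40.1378 - 4.4378
λ = 35.7000 pm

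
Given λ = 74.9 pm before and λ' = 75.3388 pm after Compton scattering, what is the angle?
35.00°

First find the wavelength shift:
Δλ = λ' - λ = 75.3388 - 74.9 = 0.4388 pm

Using Δλ = λ_C(1 - cos θ), with λ_C = h/(m_e·c) ≈ 2.42631024 pm:
cos θ = 1 - Δλ/λ_C
cos θ = 1 - 0.4388/2.42631024
cos θ = 0.819149

θ = arccos(0.819149)
θ = 35.00°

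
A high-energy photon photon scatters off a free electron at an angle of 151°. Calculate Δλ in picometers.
4.5484 pm

Using the Compton scattering formula:
Δλ = λ_C(1 - cos θ)

where λ_C = h/(m_e·c) ≈ 2.4263 pm is the Compton wavelength of an electron.

For θ = 151°:
cos(151°) = -0.8746
1 - cos(151°) = 1.8746

Δλ = 2.4263 × 1.8746
Δλ = 4.5484 pm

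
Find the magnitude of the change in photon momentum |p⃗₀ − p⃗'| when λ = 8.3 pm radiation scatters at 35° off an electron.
4.6962e-23 kg·m/s

Photon momentum magnitude is p = h/λ.

Initial momentum:
p₀ = h/λ = 6.6261e-34/8.3000e-12 = 7.9832e-23 kg·m/s

After scattering:
λ' = λ + Δλ = 8.3 + 0.4388 = 8.7388 pm
p' = h/λ' = 6.6261e-34/8.7388e-12 = 7.5824e-23 kg·m/s

Momentum is a vector; the scattered photon's direction makes angle θ = 35° with the incident direction. The magnitude of the vector change Δp⃗ = p⃗₀ − p⃗' is found from the law of cosines:
|Δp⃗|² = p₀² + p'² − 2p₀p'cos θ
|Δp⃗|² = (7.9832e-23)² + (7.5824e-23)² − 2·7.9832e-23·7.5824e-23·cos(35°)
|Δp⃗| = 4.6962e-23 kg·m/s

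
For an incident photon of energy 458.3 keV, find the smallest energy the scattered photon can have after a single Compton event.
164.0452 keV (at θ = 180°)

The scattered photon has minimum energy when its wavelength is maximum, i.e., when the Compton shift Δλ = λ_C(1 − cos θ) is maximum. This occurs at θ = 180° (backscattering), giving Δλ_max = 2λ_C = 4.8526 pm.

Initial wavelength: λ₀ = hc/E₀ = 2.7053 pm
Maximum final wavelength: λ'_max = λ₀ + 2λ_C = 2.7053 + 4.8526 = 7.5579 pm
Minimum final energy: E'_min = hc/λ'_max = 164.0452 keV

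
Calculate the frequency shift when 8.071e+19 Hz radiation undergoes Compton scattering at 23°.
3.984e+18 Hz (decrease)

Convert frequency to wavelength (c = 299792458 m/s):
λ₀ = c/f₀ = 299792458/8.071e+19 = 3.7144401e-12 m = 3.7144 pm

Calculate Compton shift:
Δλ = λ_C(1 - cos(23°)) = 0.1929 pm

Final wavelength:
λ' = λ₀ + Δλ = 3.7144 + 0.1929 = 3.9073 pm

Final frequency:
f' = c/λ' = 299792458/3.9073200e-12 = 7.6725853e+19 Hz

Frequency shift (decrease):
Δf = f₀ - f' = 8.071e+19 - 7.6725853e+19 = 3.984e+18 Hz

(Intermediate values are shown rounded; full precision is carried through to the final answer.)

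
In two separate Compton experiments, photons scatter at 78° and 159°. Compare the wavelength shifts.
159° produces the larger shift by a factor of 2.441

Calculate both shifts using Δλ = λ_C(1 - cos θ):

For θ₁ = 78°:
Δλ₁ = 2.4263 × (1 - cos(78°))
Δλ₁ = 2.4263 × 0.7921
Δλ₁ = 1.9219 pm

For θ₂ = 159°:
Δλ₂ = 2.4263 × (1 - cos(159°))
Δλ₂ = 2.4263 × 1.9336
Δλ₂ = 4.6915 pm

The 159° angle produces the larger shift.
Ratio: 4.6915/1.9219 = 2.441

(Intermediate values are shown rounded; full precision is carried through to the final answer.)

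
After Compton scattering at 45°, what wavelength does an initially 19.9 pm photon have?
20.6106 pm

Using the Compton formula: λ' = λ + λ_C(1 − cos θ)

For θ = 45°, cos θ = √2/2 (exact) ≈ 0.7071, so:
1 − cos 45° = 1 − (√2/2) ≈ 0.2929

Δλ = λ_C × 0.2929 = 2.4263 × 0.2929 = 0.7106 pm

λ' = 19.9 + 0.7106 = 20.6106 pm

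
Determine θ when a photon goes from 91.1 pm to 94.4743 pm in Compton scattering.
113.00°

First find the wavelength shift:
Δλ = λ' - λ = 94.4743 - 91.1 = 3.3743 pm

Using Δλ = λ_C(1 - cos θ), with λ_C = h/(m_e·c) ≈ 2.42631024 pm:
cos θ = 1 - Δλ/λ_C
cos θ = 1 - 3.3743/2.42631024
cos θ = -0.390713

θ = arccos(-0.390713)
θ = 113.00°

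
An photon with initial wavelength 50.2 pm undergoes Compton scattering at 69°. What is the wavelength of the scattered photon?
51.7568 pm

Using the Compton scattering formula:
λ' = λ + Δλ = λ + λ_C(1 - cos θ)

Given:
- Initial wavelength λ = 50.2 pm
- Scattering angle θ = 69°
- Compton wavelength λ_C ≈ 2.4263 pm

Calculate the shift:
Δλ = 2.4263 × (1 - cos(69°))
Δλ = 2.4263 × 0.6416
Δλ = 1.5568 pm

Final wavelength:
λ' = 50.2 + 1.5568 = 51.7568 pm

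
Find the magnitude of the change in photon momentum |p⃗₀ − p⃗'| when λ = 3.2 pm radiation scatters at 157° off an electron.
2.8657e-22 kg·m/s

Photon momentum magnitude is p = h/λ.

Initial momentum:
p₀ = h/λ = 6.6261e-34/3.2000e-12 = 2.0706e-22 kg·m/s

After scattering:
λ' = λ + Δλ = 3.2 + 4.6597 = 7.8597 pm
p' = h/λ' = 6.6261e-34/7.8597e-12 = 8.4304e-23 kg·m/s

Momentum is a vector; the scattered photon's direction makes angle θ = 157° with the incident direction. The magnitude of the vector change Δp⃗ = p⃗₀ − p⃗' is found from the law of cosines:
|Δp⃗|² = p₀² + p'² − 2p₀p'cos θ
|Δp⃗|² = (2.0706e-22)² + (8.4304e-23)² − 2·2.0706e-22·8.4304e-23·cos(157°)
|Δp⃗| = 2.8657e-22 kg·m/s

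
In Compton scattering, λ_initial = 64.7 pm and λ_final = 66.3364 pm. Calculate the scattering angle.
71.00°

First find the wavelength shift:
Δλ = λ' - λ = 66.3364 - 64.7 = 1.6364 pm

Using Δλ = λ_C(1 - cos θ), with λ_C = h/(m_e·c) ≈ 2.42631024 pm:
cos θ = 1 - Δλ/λ_C
cos θ = 1 - 1.6364/2.42631024
cos θ = 0.325560

θ = arccos(0.325560)
θ = 71.00°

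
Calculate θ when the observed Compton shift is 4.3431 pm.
142.19°

From the Compton formula Δλ = λ_C(1 - cos θ), we can solve for θ:

cos θ = 1 - Δλ/λ_C

Given:
- Δλ = 4.3431 pm
- λ_C = h/(m_e·c) ≈ 2.42631024 pm

cos θ = 1 - 4.3431/2.42631024
cos θ = 1 - 1.790002
cos θ = -0.790002

θ = arccos(-0.790002)
θ = 142.19°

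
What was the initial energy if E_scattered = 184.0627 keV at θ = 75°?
251.1000 keV

Convert final energy to wavelength (hc ≈ 1239.842 keV·pm):
λ' = hc/E' = 1239.842 / 184.0627 = 6.7360 pm

Calculate the Compton shift:
Δλ = λ_C(1 - cos(75°))
Δλ = 2.4263 × (1 - cos(75°))
Δλ = 1.7983 pm

Initial wavelength:
λ = λ' - Δλ = 6.7360 - 1.7983 = 4.9376 pm

Initial energy:
E = hc/λ = 1239.842 / 4.9376 = 251.1000 keV

(Intermediate values are shown rounded; full precision is carried through to the final answer.)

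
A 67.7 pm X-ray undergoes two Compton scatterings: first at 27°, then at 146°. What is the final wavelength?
72.4023 pm

Apply Compton shift twice:

First scattering at θ₁ = 27°:
Δλ₁ = λ_C(1 - cos(27°))
Δλ₁ = 2.4263 × 0.1090
Δλ₁ = 0.2645 pm

After first scattering:
λ₁ = 67.7 + 0.2645 = 67.9645 pm

Second scattering at θ₂ = 146°:
Δλ₂ = λ_C(1 - cos(146°))
Δλ₂ = 2.4263 × 1.8290
Δλ₂ = 4.4378 pm

Final wavelength:
λ₂ = 67.9645 + 4.4378 = 72.4023 pm

Total shift: Δλ_total = 0.2645 + 4.4378 = 4.7023 pm

(Intermediate values are shown rounded; full precision is carried through to the final answer.)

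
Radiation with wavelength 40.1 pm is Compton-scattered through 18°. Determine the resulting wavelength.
40.2188 pm

Using the Compton scattering formula:
λ' = λ + Δλ = λ + λ_C(1 - cos θ)

Given:
- Initial wavelength λ = 40.1 pm
- Scattering angle θ = 18°
- Compton wavelength λ_C ≈ 2.4263 pm

Calculate the shift:
Δλ = 2.4263 × (1 - cos(18°))
Δλ = 2.4263 × 0.0489
Δλ = 0.1188 pm

Final wavelength:
λ' = 40.1 + 0.1188 = 40.2188 pm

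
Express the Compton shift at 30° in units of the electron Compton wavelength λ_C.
0.1340 λ_C

The Compton shift formula is:
Δλ = λ_C(1 - cos θ)

Dividing both sides by λ_C:
Δλ/λ_C = 1 - cos θ

For θ = 30°:
Δλ/λ_C = 1 - cos(30°)
Δλ/λ_C = 1 - 0.8660
Δλ/λ_C = 0.1340

This means the shift is 0.1340 × λ_C = 0.3251 pm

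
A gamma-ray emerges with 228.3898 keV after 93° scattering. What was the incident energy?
431.2001 keV

Convert final energy to wavelength (hc ≈ 1239.842 keV·pm):
λ' = hc/E' = 1239.842 / 228.3898 = 5.4286 pm

Calculate the Compton shift:
Δλ = λ_C(1 - cos(93°))
Δλ = 2.4263 × (1 - cos(93°))
Δλ = 2.5533 pm

Initial wavelength:
λ = λ' - Δλ = 5.4286 - 2.5533 = 2.8753 pm

Initial energy:
E = hc/λ = 1239.842 / 2.8753 = 431.2001 keV

(Intermediate values are shown rounded; full precision is carried through to the final answer.)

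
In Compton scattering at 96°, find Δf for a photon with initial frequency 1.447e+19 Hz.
1.657e+18 Hz (decrease)

Convert frequency to wavelength (c = 299792458 m/s):
λ₀ = c/f₀ = 299792458/1.447e+19 = 2.0718207e-11 m = 20.7182 pm

Calculate Compton shift:
Δλ = λ_C(1 - cos(96°)) = 2.6799 pm

Final wavelength:
λ' = λ₀ + Δλ = 20.7182 + 2.6799 = 23.3981 pm

Final frequency:
f' = c/λ' = 299792458/2.3398136e-11 = 1.2812664e+19 Hz

Frequency shift (decrease):
Δf = f₀ - f' = 1.447e+19 - 1.2812664e+19 = 1.657e+18 Hz

(Intermediate values are shown rounded; full precision is carried through to the final answer.)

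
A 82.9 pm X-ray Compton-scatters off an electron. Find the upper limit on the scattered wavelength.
87.7526 pm (at θ = 180°)

The Compton shift is Δλ = λ_C(1 − cos θ).

Since cos θ ranges from −1 to 1, the factor (1 − cos θ) ranges from 0 to 2; the maximum shift occurs at θ = 180° (backscattering):
Δλ_max = 2λ_C = 2 × 2.4263 pm = 4.8526 pm

Maximum scattered wavelength:
λ'_max = λ₀ + Δλ_max = 82.9 + 4.8526 = 87.7526 pm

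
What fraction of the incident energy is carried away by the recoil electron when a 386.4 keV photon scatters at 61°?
0.2804 (or 28.04%)

Calculate initial and final photon energies:

Initial: E₀ = 386.4 keV → λ₀ = 3.2087 pm
Compton shift: Δλ = 1.2500 pm
Final wavelength: λ' = 4.4587 pm
Final energy: E' = 278.0718 keV

Fractional energy loss:
(E₀ - E')/E₀ = (386.4000 - 278.0718)/386.4000
= 108.3282/386.4000
= 0.2804
= 28.04%

(Intermediate values are shown rounded; full precision is carried through to the final answer.)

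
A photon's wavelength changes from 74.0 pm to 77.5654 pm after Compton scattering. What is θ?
118.00°

First find the wavelength shift:
Δλ = λ' - λ = 77.5654 - 74.0 = 3.5654 pm

Using Δλ = λ_C(1 - cos θ), with λ_C = h/(m_e·c) ≈ 2.42631024 pm:
cos θ = 1 - Δλ/λ_C
cos θ = 1 - 3.5654/2.42631024
cos θ = -0.469474

θ = arccos(-0.469474)
θ = 118.00°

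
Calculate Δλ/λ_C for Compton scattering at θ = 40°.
0.2340 λ_C

The Compton shift formula is:
Δλ = λ_C(1 - cos θ)

Dividing both sides by λ_C:
Δλ/λ_C = 1 - cos θ

For θ = 40°:
Δλ/λ_C = 1 - cos(40°)
Δλ/λ_C = 1 - 0.7660
Δλ/λ_C = 0.2340

This means the shift is 0.2340 × λ_C = 0.5676 pm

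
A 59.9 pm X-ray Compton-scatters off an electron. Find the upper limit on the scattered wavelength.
64.7526 pm (at θ = 180°)

The Compton shift is Δλ = λ_C(1 − cos θ).

Since cos θ ranges from −1 to 1, the factor (1 − cos θ) ranges from 0 to 2; the maximum shift occurs at θ = 180° (backscattering):
Δλ_max = 2λ_C = 2 × 2.4263 pm = 4.8526 pm

Maximum scattered wavelength:
λ'_max = λ₀ + Δλ_max = 59.9 + 4.8526 = 64.7526 pm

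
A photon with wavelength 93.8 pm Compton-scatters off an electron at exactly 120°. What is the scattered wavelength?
97.4395 pm

Using the Compton formula: λ' = λ + λ_C(1 − cos θ)

For θ = 120°, cos θ = -1/2 (exact) = -0.5000, so:
1 − cos 120° = 1 − (-1/2) = 1.5000

Δλ = λ_C × 1.5000 = 2.4263 × 1.5000 = 3.6395 pm

λ' = 93.8 + 3.6395 = 97.4395 pm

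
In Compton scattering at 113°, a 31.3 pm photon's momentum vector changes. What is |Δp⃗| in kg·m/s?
3.3607e-23 kg·m/s

Photon momentum magnitude is p = h/λ.

Initial momentum:
p₀ = h/λ = 6.6261e-34/3.1300e-11 = 2.1170e-23 kg·m/s

After scattering:
λ' = λ + Δλ = 31.3 + 3.3743 = 34.6743 pm
p' = h/λ' = 6.6261e-34/3.4674e-11 = 1.9109e-23 kg·m/s

Momentum is a vector; the scattered photon's direction makes angle θ = 113° with the incident direction. The magnitude of the vector change Δp⃗ = p⃗₀ − p⃗' is found from the law of cosines:
|Δp⃗|² = p₀² + p'² − 2p₀p'cos θ
|Δp⃗|² = (2.1170e-23)² + (1.9109e-23)² − 2·2.1170e-23·1.9109e-23·cos(113°)
|Δp⃗| = 3.3607e-23 kg·m/s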